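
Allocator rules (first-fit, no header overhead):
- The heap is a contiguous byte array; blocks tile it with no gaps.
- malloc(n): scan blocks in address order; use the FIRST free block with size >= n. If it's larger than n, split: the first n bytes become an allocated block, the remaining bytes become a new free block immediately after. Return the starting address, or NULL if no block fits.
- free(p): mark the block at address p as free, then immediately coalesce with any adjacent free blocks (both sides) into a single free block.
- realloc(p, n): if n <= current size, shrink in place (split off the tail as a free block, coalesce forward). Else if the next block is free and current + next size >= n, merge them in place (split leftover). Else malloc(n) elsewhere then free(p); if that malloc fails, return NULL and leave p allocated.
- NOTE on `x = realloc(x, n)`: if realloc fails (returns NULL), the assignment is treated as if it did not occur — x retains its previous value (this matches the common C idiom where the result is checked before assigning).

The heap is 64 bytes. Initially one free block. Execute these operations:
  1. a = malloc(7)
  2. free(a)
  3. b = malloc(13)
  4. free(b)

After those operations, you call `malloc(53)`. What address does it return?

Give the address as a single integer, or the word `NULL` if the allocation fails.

Answer: 0

Derivation:
Op 1: a = malloc(7) -> a = 0; heap: [0-6 ALLOC][7-63 FREE]
Op 2: free(a) -> (freed a); heap: [0-63 FREE]
Op 3: b = malloc(13) -> b = 0; heap: [0-12 ALLOC][13-63 FREE]
Op 4: free(b) -> (freed b); heap: [0-63 FREE]
malloc(53): first-fit scan over [0-63 FREE] -> 0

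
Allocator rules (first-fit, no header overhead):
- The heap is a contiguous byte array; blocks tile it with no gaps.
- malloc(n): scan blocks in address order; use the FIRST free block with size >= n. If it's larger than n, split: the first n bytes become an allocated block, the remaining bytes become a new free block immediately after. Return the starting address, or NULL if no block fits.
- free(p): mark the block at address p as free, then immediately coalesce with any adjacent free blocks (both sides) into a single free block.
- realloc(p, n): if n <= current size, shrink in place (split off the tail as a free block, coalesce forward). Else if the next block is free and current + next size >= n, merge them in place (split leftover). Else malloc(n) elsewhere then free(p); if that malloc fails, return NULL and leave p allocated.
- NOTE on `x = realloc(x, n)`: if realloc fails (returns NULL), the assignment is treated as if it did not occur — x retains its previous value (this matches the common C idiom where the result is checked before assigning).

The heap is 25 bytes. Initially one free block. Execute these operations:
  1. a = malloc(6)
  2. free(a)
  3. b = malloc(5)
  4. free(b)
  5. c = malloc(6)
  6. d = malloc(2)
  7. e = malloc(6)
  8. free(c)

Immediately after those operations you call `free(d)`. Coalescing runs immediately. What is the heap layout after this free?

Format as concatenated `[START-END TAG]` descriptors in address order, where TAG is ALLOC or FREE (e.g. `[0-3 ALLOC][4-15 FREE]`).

Op 1: a = malloc(6) -> a = 0; heap: [0-5 ALLOC][6-24 FREE]
Op 2: free(a) -> (freed a); heap: [0-24 FREE]
Op 3: b = malloc(5) -> b = 0; heap: [0-4 ALLOC][5-24 FREE]
Op 4: free(b) -> (freed b); heap: [0-24 FREE]
Op 5: c = malloc(6) -> c = 0; heap: [0-5 ALLOC][6-24 FREE]
Op 6: d = malloc(2) -> d = 6; heap: [0-5 ALLOC][6-7 ALLOC][8-24 FREE]
Op 7: e = malloc(6) -> e = 8; heap: [0-5 ALLOC][6-7 ALLOC][8-13 ALLOC][14-24 FREE]
Op 8: free(c) -> (freed c); heap: [0-5 FREE][6-7 ALLOC][8-13 ALLOC][14-24 FREE]
free(d): d = 6 -> block [6-7 ALLOC]; mark free, coalesce with adjacent free neighbors -> [0-7 FREE][8-13 ALLOC][14-24 FREE]

Answer: [0-7 FREE][8-13 ALLOC][14-24 FREE]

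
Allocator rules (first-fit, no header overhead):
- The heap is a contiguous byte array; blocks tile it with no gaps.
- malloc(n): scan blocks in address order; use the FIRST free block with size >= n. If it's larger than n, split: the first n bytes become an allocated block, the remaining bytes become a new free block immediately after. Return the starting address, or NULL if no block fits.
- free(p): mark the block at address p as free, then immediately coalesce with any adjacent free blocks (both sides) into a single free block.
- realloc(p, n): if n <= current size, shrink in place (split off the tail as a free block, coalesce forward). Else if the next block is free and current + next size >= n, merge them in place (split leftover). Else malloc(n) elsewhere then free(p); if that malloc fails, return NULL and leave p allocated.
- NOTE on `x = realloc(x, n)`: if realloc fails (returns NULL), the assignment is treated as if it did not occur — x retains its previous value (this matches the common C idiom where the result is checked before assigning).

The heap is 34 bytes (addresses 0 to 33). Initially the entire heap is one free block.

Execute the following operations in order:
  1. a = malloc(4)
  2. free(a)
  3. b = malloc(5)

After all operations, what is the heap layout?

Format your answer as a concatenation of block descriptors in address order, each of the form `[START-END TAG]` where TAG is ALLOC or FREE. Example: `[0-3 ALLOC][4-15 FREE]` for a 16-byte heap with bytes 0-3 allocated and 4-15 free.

Answer: [0-4 ALLOC][5-33 FREE]

Derivation:
Op 1: a = malloc(4) -> a = 0; heap: [0-3 ALLOC][4-33 FREE]
Op 2: free(a) -> (freed a); heap: [0-33 FREE]
Op 3: b = malloc(5) -> b = 0; heap: [0-4 ALLOC][5-33 FREE]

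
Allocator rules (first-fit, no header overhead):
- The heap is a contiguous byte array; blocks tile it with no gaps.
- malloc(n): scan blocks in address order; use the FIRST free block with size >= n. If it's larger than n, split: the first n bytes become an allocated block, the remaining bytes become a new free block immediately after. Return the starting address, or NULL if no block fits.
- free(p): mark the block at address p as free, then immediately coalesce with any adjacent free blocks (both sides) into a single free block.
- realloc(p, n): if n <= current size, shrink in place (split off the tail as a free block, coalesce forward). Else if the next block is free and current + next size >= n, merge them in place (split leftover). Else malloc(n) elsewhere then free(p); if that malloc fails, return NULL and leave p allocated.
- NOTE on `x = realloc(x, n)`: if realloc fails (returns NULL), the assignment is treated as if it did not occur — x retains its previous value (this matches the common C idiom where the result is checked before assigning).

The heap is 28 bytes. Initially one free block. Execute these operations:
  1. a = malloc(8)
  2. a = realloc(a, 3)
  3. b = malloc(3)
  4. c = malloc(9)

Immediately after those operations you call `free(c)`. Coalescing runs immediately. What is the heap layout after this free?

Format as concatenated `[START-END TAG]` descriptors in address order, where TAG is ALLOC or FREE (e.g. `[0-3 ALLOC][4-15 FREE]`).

Answer: [0-2 ALLOC][3-5 ALLOC][6-27 FREE]

Derivation:
Op 1: a = malloc(8) -> a = 0; heap: [0-7 ALLOC][8-27 FREE]
Op 2: a = realloc(a, 3) -> a = 0; heap: [0-2 ALLOC][3-27 FREE]
Op 3: b = malloc(3) -> b = 3; heap: [0-2 ALLOC][3-5 ALLOC][6-27 FREE]
Op 4: c = malloc(9) -> c = 6; heap: [0-2 ALLOC][3-5 ALLOC][6-14 ALLOC][15-27 FREE]
free(c): c = 6 -> block [6-14 ALLOC]; mark free, coalesce with adjacent free neighbors -> [0-2 ALLOC][3-5 ALLOC][6-27 FREE]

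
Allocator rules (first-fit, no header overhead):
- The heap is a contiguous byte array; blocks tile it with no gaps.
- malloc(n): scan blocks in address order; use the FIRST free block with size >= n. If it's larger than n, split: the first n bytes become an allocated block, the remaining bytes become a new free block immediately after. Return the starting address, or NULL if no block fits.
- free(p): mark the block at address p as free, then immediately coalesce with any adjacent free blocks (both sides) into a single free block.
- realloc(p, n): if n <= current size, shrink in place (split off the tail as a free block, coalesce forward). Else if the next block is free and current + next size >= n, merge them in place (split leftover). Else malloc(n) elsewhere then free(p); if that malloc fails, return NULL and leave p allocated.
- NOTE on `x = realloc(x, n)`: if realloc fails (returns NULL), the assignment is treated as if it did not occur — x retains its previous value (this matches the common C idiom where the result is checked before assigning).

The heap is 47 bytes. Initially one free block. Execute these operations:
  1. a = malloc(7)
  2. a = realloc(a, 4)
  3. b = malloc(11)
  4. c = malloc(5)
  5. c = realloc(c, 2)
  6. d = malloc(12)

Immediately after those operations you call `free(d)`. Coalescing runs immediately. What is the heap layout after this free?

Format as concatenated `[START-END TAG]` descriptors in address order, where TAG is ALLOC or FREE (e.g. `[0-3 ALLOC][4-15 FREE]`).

Op 1: a = malloc(7) -> a = 0; heap: [0-6 ALLOC][7-46 FREE]
Op 2: a = realloc(a, 4) -> a = 0; heap: [0-3 ALLOC][4-46 FREE]
Op 3: b = malloc(11) -> b = 4; heap: [0-3 ALLOC][4-14 ALLOC][15-46 FREE]
Op 4: c = malloc(5) -> c = 15; heap: [0-3 ALLOC][4-14 ALLOC][15-19 ALLOC][20-46 FREE]
Op 5: c = realloc(c, 2) -> c = 15; heap: [0-3 ALLOC][4-14 ALLOC][15-16 ALLOC][17-46 FREE]
Op 6: d = malloc(12) -> d = 17; heap: [0-3 ALLOC][4-14 ALLOC][15-16 ALLOC][17-28 ALLOC][29-46 FREE]
free(d): d = 17 -> block [17-28 ALLOC]; mark free, coalesce with adjacent free neighbors -> [0-3 ALLOC][4-14 ALLOC][15-16 ALLOC][17-46 FREE]

Answer: [0-3 ALLOC][4-14 ALLOC][15-16 ALLOC][17-46 FREE]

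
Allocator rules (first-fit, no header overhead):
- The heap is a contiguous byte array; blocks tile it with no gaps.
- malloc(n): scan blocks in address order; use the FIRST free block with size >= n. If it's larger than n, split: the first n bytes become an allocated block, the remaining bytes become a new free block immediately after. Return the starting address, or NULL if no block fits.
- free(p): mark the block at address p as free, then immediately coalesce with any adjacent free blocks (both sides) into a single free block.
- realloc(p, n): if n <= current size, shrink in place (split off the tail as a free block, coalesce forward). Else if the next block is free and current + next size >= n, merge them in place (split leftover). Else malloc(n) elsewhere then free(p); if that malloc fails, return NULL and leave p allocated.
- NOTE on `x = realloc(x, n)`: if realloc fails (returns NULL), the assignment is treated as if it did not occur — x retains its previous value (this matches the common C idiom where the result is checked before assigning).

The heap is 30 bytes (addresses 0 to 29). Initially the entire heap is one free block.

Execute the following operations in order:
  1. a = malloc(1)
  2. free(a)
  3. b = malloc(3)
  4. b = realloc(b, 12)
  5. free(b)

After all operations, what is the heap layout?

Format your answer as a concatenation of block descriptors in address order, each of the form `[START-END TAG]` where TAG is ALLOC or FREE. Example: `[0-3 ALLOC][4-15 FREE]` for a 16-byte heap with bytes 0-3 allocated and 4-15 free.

Answer: [0-29 FREE]

Derivation:
Op 1: a = malloc(1) -> a = 0; heap: [0-0 ALLOC][1-29 FREE]
Op 2: free(a) -> (freed a); heap: [0-29 FREE]
Op 3: b = malloc(3) -> b = 0; heap: [0-2 ALLOC][3-29 FREE]
Op 4: b = realloc(b, 12) -> b = 0; heap: [0-11 ALLOC][12-29 FREE]
Op 5: free(b) -> (freed b); heap: [0-29 FREE]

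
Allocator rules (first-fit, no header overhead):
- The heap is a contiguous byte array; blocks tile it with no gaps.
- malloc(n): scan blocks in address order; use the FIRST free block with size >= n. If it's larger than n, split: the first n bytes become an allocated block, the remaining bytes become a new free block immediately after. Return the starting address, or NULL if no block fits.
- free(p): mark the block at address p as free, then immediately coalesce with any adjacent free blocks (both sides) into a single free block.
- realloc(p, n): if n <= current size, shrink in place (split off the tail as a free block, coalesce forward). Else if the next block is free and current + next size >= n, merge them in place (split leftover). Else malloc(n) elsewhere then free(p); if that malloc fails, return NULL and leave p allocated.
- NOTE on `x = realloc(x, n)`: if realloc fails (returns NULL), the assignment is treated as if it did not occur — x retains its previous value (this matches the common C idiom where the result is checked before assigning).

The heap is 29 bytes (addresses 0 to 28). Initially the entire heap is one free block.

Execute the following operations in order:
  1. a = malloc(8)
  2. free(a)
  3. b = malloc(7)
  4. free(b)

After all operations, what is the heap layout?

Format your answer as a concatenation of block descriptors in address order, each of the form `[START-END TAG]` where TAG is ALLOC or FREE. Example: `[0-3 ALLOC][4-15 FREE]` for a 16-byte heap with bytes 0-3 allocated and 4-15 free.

Answer: [0-28 FREE]

Derivation:
Op 1: a = malloc(8) -> a = 0; heap: [0-7 ALLOC][8-28 FREE]
Op 2: free(a) -> (freed a); heap: [0-28 FREE]
Op 3: b = malloc(7) -> b = 0; heap: [0-6 ALLOC][7-28 FREE]
Op 4: free(b) -> (freed b); heap: [0-28 FREE]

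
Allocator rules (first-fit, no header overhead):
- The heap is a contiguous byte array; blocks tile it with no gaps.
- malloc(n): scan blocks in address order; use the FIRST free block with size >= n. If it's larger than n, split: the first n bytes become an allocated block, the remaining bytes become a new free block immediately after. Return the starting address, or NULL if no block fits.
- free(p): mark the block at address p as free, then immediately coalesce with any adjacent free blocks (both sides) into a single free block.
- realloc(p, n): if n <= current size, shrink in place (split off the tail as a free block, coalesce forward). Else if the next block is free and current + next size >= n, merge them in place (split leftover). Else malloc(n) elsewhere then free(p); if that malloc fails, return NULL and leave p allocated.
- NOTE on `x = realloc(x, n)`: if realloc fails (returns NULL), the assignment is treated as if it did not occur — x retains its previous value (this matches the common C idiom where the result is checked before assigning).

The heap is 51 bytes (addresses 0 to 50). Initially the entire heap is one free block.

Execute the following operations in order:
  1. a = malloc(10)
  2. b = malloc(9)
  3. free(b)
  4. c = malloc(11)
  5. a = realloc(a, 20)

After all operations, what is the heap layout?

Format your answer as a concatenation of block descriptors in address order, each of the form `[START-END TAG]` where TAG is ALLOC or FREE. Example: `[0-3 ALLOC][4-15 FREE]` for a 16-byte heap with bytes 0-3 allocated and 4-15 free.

Op 1: a = malloc(10) -> a = 0; heap: [0-9 ALLOC][10-50 FREE]
Op 2: b = malloc(9) -> b = 10; heap: [0-9 ALLOC][10-18 ALLOC][19-50 FREE]
Op 3: free(b) -> (freed b); heap: [0-9 ALLOC][10-50 FREE]
Op 4: c = malloc(11) -> c = 10; heap: [0-9 ALLOC][10-20 ALLOC][21-50 FREE]
Op 5: a = realloc(a, 20) -> a = 21; heap: [0-9 FREE][10-20 ALLOC][21-40 ALLOC][41-50 FREE]

Answer: [0-9 FREE][10-20 ALLOC][21-40 ALLOC][41-50 FREE]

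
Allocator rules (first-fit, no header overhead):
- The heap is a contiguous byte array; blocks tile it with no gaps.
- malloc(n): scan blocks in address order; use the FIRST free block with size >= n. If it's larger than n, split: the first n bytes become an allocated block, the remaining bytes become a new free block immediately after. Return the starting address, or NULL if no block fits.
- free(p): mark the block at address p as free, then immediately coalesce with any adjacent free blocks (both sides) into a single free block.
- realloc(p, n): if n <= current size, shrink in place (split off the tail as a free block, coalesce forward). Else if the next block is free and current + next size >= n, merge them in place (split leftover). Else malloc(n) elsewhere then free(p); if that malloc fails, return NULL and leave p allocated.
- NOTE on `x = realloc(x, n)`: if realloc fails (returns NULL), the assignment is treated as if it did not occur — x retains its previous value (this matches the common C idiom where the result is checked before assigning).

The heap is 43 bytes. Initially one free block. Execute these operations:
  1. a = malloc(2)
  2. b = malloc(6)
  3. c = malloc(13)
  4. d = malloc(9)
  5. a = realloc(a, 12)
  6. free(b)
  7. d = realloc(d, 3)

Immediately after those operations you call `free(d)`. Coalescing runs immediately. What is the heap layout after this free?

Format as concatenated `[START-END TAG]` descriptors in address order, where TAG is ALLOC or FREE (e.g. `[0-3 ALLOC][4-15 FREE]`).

Op 1: a = malloc(2) -> a = 0; heap: [0-1 ALLOC][2-42 FREE]
Op 2: b = malloc(6) -> b = 2; heap: [0-1 ALLOC][2-7 ALLOC][8-42 FREE]
Op 3: c = malloc(13) -> c = 8; heap: [0-1 ALLOC][2-7 ALLOC][8-20 ALLOC][21-42 FREE]
Op 4: d = malloc(9) -> d = 21; heap: [0-1 ALLOC][2-7 ALLOC][8-20 ALLOC][21-29 ALLOC][30-42 FREE]
Op 5: a = realloc(a, 12) -> a = 30; heap: [0-1 FREE][2-7 ALLOC][8-20 ALLOC][21-29 ALLOC][30-41 ALLOC][42-42 FREE]
Op 6: free(b) -> (freed b); heap: [0-7 FREE][8-20 ALLOC][21-29 ALLOC][30-41 ALLOC][42-42 FREE]
Op 7: d = realloc(d, 3) -> d = 21; heap: [0-7 FREE][8-20 ALLOC][21-23 ALLOC][24-29 FREE][30-41 ALLOC][42-42 FREE]
free(d): d = 21 -> block [21-23 ALLOC]; mark free, coalesce with adjacent free neighbors -> [0-7 FREE][8-20 ALLOC][21-29 FREE][30-41 ALLOC][42-42 FREE]

Answer: [0-7 FREE][8-20 ALLOC][21-29 FREE][30-41 ALLOC][42-42 FREE]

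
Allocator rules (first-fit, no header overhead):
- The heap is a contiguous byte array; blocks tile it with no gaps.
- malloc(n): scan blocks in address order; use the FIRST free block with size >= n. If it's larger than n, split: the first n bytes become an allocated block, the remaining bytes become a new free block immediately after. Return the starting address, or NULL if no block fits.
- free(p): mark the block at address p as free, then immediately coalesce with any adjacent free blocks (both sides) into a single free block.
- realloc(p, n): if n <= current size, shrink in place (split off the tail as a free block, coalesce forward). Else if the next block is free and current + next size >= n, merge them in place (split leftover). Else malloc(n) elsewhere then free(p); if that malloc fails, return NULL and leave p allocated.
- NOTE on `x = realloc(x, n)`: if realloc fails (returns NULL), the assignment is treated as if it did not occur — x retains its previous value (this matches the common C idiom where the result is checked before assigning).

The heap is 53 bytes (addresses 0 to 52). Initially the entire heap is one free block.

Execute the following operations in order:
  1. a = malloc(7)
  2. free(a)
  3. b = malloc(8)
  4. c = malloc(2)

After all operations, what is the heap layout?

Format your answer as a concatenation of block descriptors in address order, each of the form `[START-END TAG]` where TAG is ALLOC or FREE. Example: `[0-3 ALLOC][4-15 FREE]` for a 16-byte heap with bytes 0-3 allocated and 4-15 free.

Op 1: a = malloc(7) -> a = 0; heap: [0-6 ALLOC][7-52 FREE]
Op 2: free(a) -> (freed a); heap: [0-52 FREE]
Op 3: b = malloc(8) -> b = 0; heap: [0-7 ALLOC][8-52 FREE]
Op 4: c = malloc(2) -> c = 8; heap: [0-7 ALLOC][8-9 ALLOC][10-52 FREE]

Answer: [0-7 ALLOC][8-9 ALLOC][10-52 FREE]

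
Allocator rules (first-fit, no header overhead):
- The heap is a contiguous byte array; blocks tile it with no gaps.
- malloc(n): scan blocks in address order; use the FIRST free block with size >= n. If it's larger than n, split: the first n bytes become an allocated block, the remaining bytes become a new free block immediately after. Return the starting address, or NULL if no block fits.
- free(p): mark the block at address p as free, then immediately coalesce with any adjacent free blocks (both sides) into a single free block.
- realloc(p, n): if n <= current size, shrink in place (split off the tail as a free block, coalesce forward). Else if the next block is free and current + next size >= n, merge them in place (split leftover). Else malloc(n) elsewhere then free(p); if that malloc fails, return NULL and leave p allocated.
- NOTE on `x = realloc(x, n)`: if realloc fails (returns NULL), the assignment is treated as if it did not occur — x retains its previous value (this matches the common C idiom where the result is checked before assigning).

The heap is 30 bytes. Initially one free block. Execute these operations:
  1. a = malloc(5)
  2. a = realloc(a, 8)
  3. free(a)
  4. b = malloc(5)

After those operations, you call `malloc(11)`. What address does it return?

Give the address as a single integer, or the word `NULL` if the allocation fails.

Op 1: a = malloc(5) -> a = 0; heap: [0-4 ALLOC][5-29 FREE]
Op 2: a = realloc(a, 8) -> a = 0; heap: [0-7 ALLOC][8-29 FREE]
Op 3: free(a) -> (freed a); heap: [0-29 FREE]
Op 4: b = malloc(5) -> b = 0; heap: [0-4 ALLOC][5-29 FREE]
malloc(11): first-fit scan over [0-4 ALLOC][5-29 FREE] -> 5

Answer: 5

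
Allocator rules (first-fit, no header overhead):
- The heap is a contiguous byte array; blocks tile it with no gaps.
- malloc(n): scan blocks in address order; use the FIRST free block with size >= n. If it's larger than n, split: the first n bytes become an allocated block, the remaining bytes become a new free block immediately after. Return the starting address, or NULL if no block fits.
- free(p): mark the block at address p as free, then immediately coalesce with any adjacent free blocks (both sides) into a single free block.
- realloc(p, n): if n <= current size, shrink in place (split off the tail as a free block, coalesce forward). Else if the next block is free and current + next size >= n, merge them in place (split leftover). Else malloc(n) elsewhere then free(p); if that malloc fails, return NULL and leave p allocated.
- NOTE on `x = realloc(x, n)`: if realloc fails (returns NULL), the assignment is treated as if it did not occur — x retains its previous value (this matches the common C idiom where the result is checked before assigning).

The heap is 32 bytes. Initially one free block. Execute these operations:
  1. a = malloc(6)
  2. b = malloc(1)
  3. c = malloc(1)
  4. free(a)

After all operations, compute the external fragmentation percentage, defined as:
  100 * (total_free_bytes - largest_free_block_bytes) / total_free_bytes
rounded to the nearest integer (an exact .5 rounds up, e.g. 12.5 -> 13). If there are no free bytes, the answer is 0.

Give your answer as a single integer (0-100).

Op 1: a = malloc(6) -> a = 0; heap: [0-5 ALLOC][6-31 FREE]
Op 2: b = malloc(1) -> b = 6; heap: [0-5 ALLOC][6-6 ALLOC][7-31 FREE]
Op 3: c = malloc(1) -> c = 7; heap: [0-5 ALLOC][6-6 ALLOC][7-7 ALLOC][8-31 FREE]
Op 4: free(a) -> (freed a); heap: [0-5 FREE][6-6 ALLOC][7-7 ALLOC][8-31 FREE]
Free blocks: [6 24] total_free=30 largest=24 -> 100*(30-24)/30 = 600/30 = 20

Answer: 20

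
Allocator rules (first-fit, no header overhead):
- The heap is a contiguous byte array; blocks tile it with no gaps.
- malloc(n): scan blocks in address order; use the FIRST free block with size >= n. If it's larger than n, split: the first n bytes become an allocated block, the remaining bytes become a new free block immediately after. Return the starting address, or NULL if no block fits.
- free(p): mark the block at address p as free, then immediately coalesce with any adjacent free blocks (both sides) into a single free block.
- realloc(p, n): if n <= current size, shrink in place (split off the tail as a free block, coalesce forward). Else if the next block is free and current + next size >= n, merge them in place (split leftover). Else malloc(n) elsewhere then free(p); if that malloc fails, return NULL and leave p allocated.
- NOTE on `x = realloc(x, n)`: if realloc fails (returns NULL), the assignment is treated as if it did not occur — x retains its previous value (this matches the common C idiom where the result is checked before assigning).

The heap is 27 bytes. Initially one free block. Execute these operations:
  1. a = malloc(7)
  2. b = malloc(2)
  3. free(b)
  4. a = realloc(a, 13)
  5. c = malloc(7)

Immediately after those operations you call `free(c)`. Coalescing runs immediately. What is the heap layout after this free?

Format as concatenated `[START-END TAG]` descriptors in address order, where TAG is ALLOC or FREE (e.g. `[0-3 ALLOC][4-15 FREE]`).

Op 1: a = malloc(7) -> a = 0; heap: [0-6 ALLOC][7-26 FREE]
Op 2: b = malloc(2) -> b = 7; heap: [0-6 ALLOC][7-8 ALLOC][9-26 FREE]
Op 3: free(b) -> (freed b); heap: [0-6 ALLOC][7-26 FREE]
Op 4: a = realloc(a, 13) -> a = 0; heap: [0-12 ALLOC][13-26 FREE]
Op 5: c = malloc(7) -> c = 13; heap: [0-12 ALLOC][13-19 ALLOC][20-26 FREE]
free(c): c = 13 -> block [13-19 ALLOC]; mark free, coalesce with adjacent free neighbors -> [0-12 ALLOC][13-26 FREE]

Answer: [0-12 ALLOC][13-26 FREE]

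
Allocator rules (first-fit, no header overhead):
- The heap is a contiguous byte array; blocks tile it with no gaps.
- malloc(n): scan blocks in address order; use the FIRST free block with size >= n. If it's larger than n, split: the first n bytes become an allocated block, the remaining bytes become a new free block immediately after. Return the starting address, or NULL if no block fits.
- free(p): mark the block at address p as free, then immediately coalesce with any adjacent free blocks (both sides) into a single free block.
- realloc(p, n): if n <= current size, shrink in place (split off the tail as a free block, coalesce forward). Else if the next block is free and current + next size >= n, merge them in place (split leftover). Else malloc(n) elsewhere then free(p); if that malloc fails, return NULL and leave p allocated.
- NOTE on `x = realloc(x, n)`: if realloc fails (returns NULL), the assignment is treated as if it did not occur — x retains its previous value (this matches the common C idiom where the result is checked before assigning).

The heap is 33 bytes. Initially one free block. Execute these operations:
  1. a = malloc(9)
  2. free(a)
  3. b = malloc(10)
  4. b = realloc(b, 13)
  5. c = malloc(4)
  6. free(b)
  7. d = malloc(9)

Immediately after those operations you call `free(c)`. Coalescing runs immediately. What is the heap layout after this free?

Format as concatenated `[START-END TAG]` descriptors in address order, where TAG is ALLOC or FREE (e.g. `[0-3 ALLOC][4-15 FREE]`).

Answer: [0-8 ALLOC][9-32 FREE]

Derivation:
Op 1: a = malloc(9) -> a = 0; heap: [0-8 ALLOC][9-32 FREE]
Op 2: free(a) -> (freed a); heap: [0-32 FREE]
Op 3: b = malloc(10) -> b = 0; heap: [0-9 ALLOC][10-32 FREE]
Op 4: b = realloc(b, 13) -> b = 0; heap: [0-12 ALLOC][13-32 FREE]
Op 5: c = malloc(4) -> c = 13; heap: [0-12 ALLOC][13-16 ALLOC][17-32 FREE]
Op 6: free(b) -> (freed b); heap: [0-12 FREE][13-16 ALLOC][17-32 FREE]
Op 7: d = malloc(9) -> d = 0; heap: [0-8 ALLOC][9-12 FREE][13-16 ALLOC][17-32 FREE]
free(c): c = 13 -> block [13-16 ALLOC]; mark free, coalesce with adjacent free neighbors -> [0-8 ALLOC][9-32 FREE]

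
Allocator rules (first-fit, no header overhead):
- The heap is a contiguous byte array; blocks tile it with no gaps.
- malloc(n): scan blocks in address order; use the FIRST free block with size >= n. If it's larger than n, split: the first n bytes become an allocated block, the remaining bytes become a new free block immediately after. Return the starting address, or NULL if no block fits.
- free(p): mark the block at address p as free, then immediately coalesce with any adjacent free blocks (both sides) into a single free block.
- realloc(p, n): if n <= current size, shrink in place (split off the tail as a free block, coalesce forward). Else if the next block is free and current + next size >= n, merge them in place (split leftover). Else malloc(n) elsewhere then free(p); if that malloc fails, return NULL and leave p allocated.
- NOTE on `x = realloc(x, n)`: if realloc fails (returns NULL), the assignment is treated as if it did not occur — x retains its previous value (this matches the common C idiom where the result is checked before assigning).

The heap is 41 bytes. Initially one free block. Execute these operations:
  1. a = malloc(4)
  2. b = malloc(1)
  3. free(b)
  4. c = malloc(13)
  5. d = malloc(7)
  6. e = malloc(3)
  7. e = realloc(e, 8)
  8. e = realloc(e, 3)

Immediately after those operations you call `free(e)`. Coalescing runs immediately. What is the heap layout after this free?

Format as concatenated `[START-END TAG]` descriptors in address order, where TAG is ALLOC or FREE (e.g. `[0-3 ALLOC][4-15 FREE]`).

Op 1: a = malloc(4) -> a = 0; heap: [0-3 ALLOC][4-40 FREE]
Op 2: b = malloc(1) -> b = 4; heap: [0-3 ALLOC][4-4 ALLOC][5-40 FREE]
Op 3: free(b) -> (freed b); heap: [0-3 ALLOC][4-40 FREE]
Op 4: c = malloc(13) -> c = 4; heap: [0-3 ALLOC][4-16 ALLOC][17-40 FREE]
Op 5: d = malloc(7) -> d = 17; heap: [0-3 ALLOC][4-16 ALLOC][17-23 ALLOC][24-40 FREE]
Op 6: e = malloc(3) -> e = 24; heap: [0-3 ALLOC][4-16 ALLOC][17-23 ALLOC][24-26 ALLOC][27-40 FREE]
Op 7: e = realloc(e, 8) -> e = 24; heap: [0-3 ALLOC][4-16 ALLOC][17-23 ALLOC][24-31 ALLOC][32-40 FREE]
Op 8: e = realloc(e, 3) -> e = 24; heap: [0-3 ALLOC][4-16 ALLOC][17-23 ALLOC][24-26 ALLOC][27-40 FREE]
free(e): e = 24 -> block [24-26 ALLOC]; mark free, coalesce with adjacent free neighbors -> [0-3 ALLOC][4-16 ALLOC][17-23 ALLOC][24-40 FREE]

Answer: [0-3 ALLOC][4-16 ALLOC][17-23 ALLOC][24-40 FREE]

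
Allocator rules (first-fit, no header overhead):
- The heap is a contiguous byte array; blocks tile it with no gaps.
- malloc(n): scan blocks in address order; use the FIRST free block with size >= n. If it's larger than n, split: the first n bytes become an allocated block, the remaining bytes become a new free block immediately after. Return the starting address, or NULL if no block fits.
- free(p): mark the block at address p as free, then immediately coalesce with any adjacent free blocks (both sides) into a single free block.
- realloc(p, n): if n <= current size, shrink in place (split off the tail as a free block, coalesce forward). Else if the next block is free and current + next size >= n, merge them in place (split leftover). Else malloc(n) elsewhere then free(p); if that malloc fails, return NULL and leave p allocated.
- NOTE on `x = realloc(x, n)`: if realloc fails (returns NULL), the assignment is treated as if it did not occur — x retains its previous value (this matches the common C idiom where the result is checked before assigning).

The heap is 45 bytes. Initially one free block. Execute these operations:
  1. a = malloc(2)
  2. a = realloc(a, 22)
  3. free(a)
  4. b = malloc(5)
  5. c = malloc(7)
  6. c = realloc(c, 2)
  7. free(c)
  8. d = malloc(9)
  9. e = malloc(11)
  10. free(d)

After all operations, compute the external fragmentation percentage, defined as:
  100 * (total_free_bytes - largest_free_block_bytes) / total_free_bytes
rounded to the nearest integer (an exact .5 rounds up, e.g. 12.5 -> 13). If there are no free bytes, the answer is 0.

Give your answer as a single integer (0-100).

Answer: 31

Derivation:
Op 1: a = malloc(2) -> a = 0; heap: [0-1 ALLOC][2-44 FREE]
Op 2: a = realloc(a, 22) -> a = 0; heap: [0-21 ALLOC][22-44 FREE]
Op 3: free(a) -> (freed a); heap: [0-44 FREE]
Op 4: b = malloc(5) -> b = 0; heap: [0-4 ALLOC][5-44 FREE]
Op 5: c = malloc(7) -> c = 5; heap: [0-4 ALLOC][5-11 ALLOC][12-44 FREE]
Op 6: c = realloc(c, 2) -> c = 5; heap: [0-4 ALLOC][5-6 ALLOC][7-44 FREE]
Op 7: free(c) -> (freed c); heap: [0-4 ALLOC][5-44 FREE]
Op 8: d = malloc(9) -> d = 5; heap: [0-4 ALLOC][5-13 ALLOC][14-44 FREE]
Op 9: e = malloc(11) -> e = 14; heap: [0-4 ALLOC][5-13 ALLOC][14-24 ALLOC][25-44 FREE]
Op 10: free(d) -> (freed d); heap: [0-4 ALLOC][5-13 FREE][14-24 ALLOC][25-44 FREE]
Free blocks: [9 20] total_free=29 largest=20 -> 100*(29-20)/29 = 900/29 ≈ 31.034 -> rounds to 31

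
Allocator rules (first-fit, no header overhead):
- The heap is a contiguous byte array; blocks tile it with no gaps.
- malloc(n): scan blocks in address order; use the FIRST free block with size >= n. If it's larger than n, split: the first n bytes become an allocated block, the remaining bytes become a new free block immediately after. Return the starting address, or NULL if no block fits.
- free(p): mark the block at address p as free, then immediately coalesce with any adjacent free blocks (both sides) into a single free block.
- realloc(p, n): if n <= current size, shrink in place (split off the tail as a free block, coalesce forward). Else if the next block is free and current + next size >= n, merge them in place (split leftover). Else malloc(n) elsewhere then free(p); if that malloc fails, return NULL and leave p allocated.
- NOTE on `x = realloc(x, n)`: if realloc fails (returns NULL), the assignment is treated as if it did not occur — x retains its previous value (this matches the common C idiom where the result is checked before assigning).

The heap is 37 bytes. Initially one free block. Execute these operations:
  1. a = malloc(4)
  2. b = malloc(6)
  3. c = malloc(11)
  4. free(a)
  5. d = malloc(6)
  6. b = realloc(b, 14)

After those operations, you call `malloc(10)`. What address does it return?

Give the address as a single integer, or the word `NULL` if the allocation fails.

Op 1: a = malloc(4) -> a = 0; heap: [0-3 ALLOC][4-36 FREE]
Op 2: b = malloc(6) -> b = 4; heap: [0-3 ALLOC][4-9 ALLOC][10-36 FREE]
Op 3: c = malloc(11) -> c = 10; heap: [0-3 ALLOC][4-9 ALLOC][10-20 ALLOC][21-36 FREE]
Op 4: free(a) -> (freed a); heap: [0-3 FREE][4-9 ALLOC][10-20 ALLOC][21-36 FREE]
Op 5: d = malloc(6) -> d = 21; heap: [0-3 FREE][4-9 ALLOC][10-20 ALLOC][21-26 ALLOC][27-36 FREE]
Op 6: b = realloc(b, 14) -> NULL (b unchanged); heap: [0-3 FREE][4-9 ALLOC][10-20 ALLOC][21-26 ALLOC][27-36 FREE]
malloc(10): first-fit scan over [0-3 FREE][4-9 ALLOC][10-20 ALLOC][21-26 ALLOC][27-36 FREE] -> 27

Answer: 27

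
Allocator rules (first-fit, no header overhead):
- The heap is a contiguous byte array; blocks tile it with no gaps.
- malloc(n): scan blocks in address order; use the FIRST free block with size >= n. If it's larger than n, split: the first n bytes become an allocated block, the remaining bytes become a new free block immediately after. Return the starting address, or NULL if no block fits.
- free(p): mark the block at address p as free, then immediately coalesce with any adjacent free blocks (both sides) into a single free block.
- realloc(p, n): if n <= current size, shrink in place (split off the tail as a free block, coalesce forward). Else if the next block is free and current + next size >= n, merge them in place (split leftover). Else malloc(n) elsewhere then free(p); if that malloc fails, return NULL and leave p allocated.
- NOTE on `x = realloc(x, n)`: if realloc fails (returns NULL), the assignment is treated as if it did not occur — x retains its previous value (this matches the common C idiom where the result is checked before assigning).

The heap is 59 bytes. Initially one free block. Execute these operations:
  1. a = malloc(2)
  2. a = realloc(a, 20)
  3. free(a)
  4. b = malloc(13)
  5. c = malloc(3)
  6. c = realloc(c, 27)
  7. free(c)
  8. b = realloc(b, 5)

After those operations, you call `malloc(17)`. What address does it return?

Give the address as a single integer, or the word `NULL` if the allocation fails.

Answer: 5

Derivation:
Op 1: a = malloc(2) -> a = 0; heap: [0-1 ALLOC][2-58 FREE]
Op 2: a = realloc(a, 20) -> a = 0; heap: [0-19 ALLOC][20-58 FREE]
Op 3: free(a) -> (freed a); heap: [0-58 FREE]
Op 4: b = malloc(13) -> b = 0; heap: [0-12 ALLOC][13-58 FREE]
Op 5: c = malloc(3) -> c = 13; heap: [0-12 ALLOC][13-15 ALLOC][16-58 FREE]
Op 6: c = realloc(c, 27) -> c = 13; heap: [0-12 ALLOC][13-39 ALLOC][40-58 FREE]
Op 7: free(c) -> (freed c); heap: [0-12 ALLOC][13-58 FREE]
Op 8: b = realloc(b, 5) -> b = 0; heap: [0-4 ALLOC][5-58 FREE]
malloc(17): first-fit scan over [0-4 ALLOC][5-58 FREE] -> 5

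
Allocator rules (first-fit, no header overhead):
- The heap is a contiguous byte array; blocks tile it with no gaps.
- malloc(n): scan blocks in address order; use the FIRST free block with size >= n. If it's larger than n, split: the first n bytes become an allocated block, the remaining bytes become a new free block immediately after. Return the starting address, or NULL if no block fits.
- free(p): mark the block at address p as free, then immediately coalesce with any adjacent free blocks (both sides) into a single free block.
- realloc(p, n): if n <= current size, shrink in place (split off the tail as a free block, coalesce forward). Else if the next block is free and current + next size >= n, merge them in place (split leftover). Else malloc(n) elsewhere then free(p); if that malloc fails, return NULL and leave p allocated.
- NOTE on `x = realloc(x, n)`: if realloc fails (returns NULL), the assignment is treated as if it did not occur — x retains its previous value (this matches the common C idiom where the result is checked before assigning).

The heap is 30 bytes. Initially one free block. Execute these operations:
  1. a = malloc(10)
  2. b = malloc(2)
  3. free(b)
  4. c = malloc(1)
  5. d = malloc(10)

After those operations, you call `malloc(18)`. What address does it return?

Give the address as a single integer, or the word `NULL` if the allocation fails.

Answer: NULL

Derivation:
Op 1: a = malloc(10) -> a = 0; heap: [0-9 ALLOC][10-29 FREE]
Op 2: b = malloc(2) -> b = 10; heap: [0-9 ALLOC][10-11 ALLOC][12-29 FREE]
Op 3: free(b) -> (freed b); heap: [0-9 ALLOC][10-29 FREE]
Op 4: c = malloc(1) -> c = 10; heap: [0-9 ALLOC][10-10 ALLOC][11-29 FREE]
Op 5: d = malloc(10) -> d = 11; heap: [0-9 ALLOC][10-10 ALLOC][11-20 ALLOC][21-29 FREE]
malloc(18): first-fit scan over [0-9 ALLOC][10-10 ALLOC][11-20 ALLOC][21-29 FREE] -> NULL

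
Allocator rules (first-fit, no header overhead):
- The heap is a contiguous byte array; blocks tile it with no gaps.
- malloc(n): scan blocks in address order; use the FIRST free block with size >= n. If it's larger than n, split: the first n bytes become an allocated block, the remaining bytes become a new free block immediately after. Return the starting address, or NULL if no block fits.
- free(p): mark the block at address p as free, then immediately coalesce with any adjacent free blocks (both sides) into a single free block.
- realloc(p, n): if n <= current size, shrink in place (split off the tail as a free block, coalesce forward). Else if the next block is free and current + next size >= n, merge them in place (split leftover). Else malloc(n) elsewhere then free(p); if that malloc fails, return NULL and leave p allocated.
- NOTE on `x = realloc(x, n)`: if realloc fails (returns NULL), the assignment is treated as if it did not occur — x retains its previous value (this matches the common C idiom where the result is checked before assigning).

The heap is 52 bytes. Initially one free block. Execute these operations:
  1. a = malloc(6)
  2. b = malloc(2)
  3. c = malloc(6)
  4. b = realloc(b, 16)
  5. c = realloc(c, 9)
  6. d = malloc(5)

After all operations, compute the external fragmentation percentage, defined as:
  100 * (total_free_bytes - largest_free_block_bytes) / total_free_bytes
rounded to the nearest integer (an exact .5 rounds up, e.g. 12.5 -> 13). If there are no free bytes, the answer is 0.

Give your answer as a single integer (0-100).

Answer: 19

Derivation:
Op 1: a = malloc(6) -> a = 0; heap: [0-5 ALLOC][6-51 FREE]
Op 2: b = malloc(2) -> b = 6; heap: [0-5 ALLOC][6-7 ALLOC][8-51 FREE]
Op 3: c = malloc(6) -> c = 8; heap: [0-5 ALLOC][6-7 ALLOC][8-13 ALLOC][14-51 FREE]
Op 4: b = realloc(b, 16) -> b = 14; heap: [0-5 ALLOC][6-7 FREE][8-13 ALLOC][14-29 ALLOC][30-51 FREE]
Op 5: c = realloc(c, 9) -> c = 30; heap: [0-5 ALLOC][6-13 FREE][14-29 ALLOC][30-38 ALLOC][39-51 FREE]
Op 6: d = malloc(5) -> d = 6; heap: [0-5 ALLOC][6-10 ALLOC][11-13 FREE][14-29 ALLOC][30-38 ALLOC][39-51 FREE]
Free blocks: [3 13] total_free=16 largest=13 -> 100*(16-13)/16 = 300/16 = 18.75 -> rounds to 19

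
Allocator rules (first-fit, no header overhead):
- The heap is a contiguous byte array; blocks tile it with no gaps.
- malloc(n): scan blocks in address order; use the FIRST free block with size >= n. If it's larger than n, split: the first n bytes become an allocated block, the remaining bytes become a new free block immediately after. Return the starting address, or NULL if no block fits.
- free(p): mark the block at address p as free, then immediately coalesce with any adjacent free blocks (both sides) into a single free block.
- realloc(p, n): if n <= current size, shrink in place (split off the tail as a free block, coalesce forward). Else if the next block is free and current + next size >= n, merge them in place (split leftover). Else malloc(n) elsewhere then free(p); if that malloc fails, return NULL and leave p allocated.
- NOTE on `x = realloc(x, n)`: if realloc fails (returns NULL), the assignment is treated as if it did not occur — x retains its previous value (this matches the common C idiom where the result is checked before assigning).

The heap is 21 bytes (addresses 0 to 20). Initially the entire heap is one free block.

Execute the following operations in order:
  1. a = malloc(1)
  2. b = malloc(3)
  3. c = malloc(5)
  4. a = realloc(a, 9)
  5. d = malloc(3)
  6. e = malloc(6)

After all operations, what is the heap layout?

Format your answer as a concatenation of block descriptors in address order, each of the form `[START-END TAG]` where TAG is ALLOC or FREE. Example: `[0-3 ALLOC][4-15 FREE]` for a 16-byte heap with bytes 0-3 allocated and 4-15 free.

Op 1: a = malloc(1) -> a = 0; heap: [0-0 ALLOC][1-20 FREE]
Op 2: b = malloc(3) -> b = 1; heap: [0-0 ALLOC][1-3 ALLOC][4-20 FREE]
Op 3: c = malloc(5) -> c = 4; heap: [0-0 ALLOC][1-3 ALLOC][4-8 ALLOC][9-20 FREE]
Op 4: a = realloc(a, 9) -> a = 9; heap: [0-0 FREE][1-3 ALLOC][4-8 ALLOC][9-17 ALLOC][18-20 FREE]
Op 5: d = malloc(3) -> d = 18; heap: [0-0 FREE][1-3 ALLOC][4-8 ALLOC][9-17 ALLOC][18-20 ALLOC]
Op 6: e = malloc(6) -> e = NULL; heap: [0-0 FREE][1-3 ALLOC][4-8 ALLOC][9-17 ALLOC][18-20 ALLOC]

Answer: [0-0 FREE][1-3 ALLOC][4-8 ALLOC][9-17 ALLOC][18-20 ALLOC]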